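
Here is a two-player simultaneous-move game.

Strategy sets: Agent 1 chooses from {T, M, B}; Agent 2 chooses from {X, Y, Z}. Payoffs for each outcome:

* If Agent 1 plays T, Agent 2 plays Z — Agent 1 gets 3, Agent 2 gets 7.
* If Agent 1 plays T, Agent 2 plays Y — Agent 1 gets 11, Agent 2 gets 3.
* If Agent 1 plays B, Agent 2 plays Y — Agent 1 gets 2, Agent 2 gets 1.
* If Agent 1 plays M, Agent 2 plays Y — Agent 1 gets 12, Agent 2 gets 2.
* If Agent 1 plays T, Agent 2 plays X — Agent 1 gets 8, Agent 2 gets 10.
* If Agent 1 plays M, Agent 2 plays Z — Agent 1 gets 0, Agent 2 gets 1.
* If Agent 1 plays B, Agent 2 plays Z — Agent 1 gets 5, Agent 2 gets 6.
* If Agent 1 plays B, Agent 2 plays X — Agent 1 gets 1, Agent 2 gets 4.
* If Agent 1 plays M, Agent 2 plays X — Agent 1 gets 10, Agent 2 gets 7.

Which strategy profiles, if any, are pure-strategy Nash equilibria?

Pure-strategy Nash equilibria: (M, X), (B, Z)

Agent 1 against X: payoffs 8, 10, 1 → best response M.
Agent 1 against Y: payoffs 11, 12, 2 → best response M.
Agent 1 against Z: payoffs 3, 0, 5 → best response B.
Agent 2 against T: payoffs 10, 3, 7 → best response X.
Agent 2 against M: payoffs 7, 2, 1 → best response X.
Agent 2 against B: payoffs 4, 1, 6 → best response Z.
Mutual best responses: (M, X); (B, Z).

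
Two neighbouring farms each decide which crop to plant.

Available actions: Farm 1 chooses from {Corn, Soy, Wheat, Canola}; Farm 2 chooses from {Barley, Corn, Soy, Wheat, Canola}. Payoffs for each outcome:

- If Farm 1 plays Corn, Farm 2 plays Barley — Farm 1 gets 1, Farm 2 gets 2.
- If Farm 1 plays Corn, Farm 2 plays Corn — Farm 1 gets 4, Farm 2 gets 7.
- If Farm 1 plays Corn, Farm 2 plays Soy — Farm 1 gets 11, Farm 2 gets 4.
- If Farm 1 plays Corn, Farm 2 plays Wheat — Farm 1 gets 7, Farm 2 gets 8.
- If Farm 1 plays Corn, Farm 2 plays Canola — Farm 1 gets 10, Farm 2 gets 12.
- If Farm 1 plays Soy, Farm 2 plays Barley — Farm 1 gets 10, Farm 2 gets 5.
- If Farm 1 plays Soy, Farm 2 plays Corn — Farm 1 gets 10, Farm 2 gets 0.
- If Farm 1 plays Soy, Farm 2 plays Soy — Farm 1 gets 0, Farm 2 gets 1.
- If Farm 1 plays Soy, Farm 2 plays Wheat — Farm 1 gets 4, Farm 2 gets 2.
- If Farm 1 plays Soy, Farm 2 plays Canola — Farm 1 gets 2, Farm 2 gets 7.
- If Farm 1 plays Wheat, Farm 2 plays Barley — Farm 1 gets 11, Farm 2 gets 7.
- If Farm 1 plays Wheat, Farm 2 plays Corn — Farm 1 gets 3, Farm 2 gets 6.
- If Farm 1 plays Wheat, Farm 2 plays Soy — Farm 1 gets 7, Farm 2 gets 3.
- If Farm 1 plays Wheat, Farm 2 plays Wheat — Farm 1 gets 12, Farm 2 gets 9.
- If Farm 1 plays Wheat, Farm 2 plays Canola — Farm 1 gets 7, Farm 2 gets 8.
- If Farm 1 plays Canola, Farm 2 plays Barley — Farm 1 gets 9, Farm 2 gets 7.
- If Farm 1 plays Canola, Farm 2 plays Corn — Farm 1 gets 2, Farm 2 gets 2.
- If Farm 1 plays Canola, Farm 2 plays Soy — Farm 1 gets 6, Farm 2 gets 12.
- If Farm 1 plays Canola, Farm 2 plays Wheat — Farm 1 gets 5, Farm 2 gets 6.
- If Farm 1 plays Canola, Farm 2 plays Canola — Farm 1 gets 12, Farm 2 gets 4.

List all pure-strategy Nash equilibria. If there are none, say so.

The unique pure-strategy Nash equilibrium is (Wheat, Wheat).

For each player, find the best response to each opponent profile; mutual best responses are the pure NE.
Farm 1 against Barley: payoffs 1, 10, 11, 9 → best response Wheat.
Farm 1 against Corn: payoffs 4, 10, 3, 2 → best response Soy.
Farm 1 against Soy: payoffs 11, 0, 7, 6 → best response Corn.
Farm 1 against Wheat: payoffs 7, 4, 12, 5 → best response Wheat.
Farm 1 against Canola: payoffs 10, 2, 7, 12 → best response Canola.
Farm 2 against Corn: payoffs 2, 7, 4, 8, 12 → best response Canola.
Farm 2 against Soy: payoffs 5, 0, 1, 2, 7 → best response Canola.
Farm 2 against Wheat: payoffs 7, 6, 3, 9, 8 → best response Wheat.
Farm 2 against Canola: payoffs 7, 2, 12, 6, 4 → best response Soy.
Mutual best responses: (Wheat, Wheat).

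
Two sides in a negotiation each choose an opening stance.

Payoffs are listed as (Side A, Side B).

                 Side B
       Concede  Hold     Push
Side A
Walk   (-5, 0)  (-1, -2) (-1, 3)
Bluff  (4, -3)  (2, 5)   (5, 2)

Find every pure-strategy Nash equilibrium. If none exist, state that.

Pure NE: (Bluff, Hold)

For each player, find the best response to each opponent profile; mutual best responses are the pure NE.
Side A against Concede: payoffs -5, 4 → best response Bluff.
Side A against Hold: payoffs -1, 2 → best response Bluff.
Side A against Push: payoffs -1, 5 → best response Bluff.
Side B against Walk: payoffs 0, -2, 3 → best response Push.
Side B against Bluff: payoffs -3, 5, 2 → best response Hold.
Mutual best responses: (Bluff, Hold).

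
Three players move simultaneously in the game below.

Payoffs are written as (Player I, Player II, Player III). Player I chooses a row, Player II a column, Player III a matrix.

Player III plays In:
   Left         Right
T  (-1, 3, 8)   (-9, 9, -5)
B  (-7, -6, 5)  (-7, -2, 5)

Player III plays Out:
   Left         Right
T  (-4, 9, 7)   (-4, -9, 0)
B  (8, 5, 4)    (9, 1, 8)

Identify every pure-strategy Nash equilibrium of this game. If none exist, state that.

(T, Left, In): Player II can switch to Right (3 → 9). Not NE.
(T, Left, Out): Player I can switch to B (-4 → 8). Not NE.
(T, Right, In): Player I can switch to B (-9 → -7). Not NE.
(T, Right, Out): Player I can switch to B (-4 → 9). Not NE.
(B, Left, In): Player I can switch to T (-7 → -1). Not NE.
(B, Left, Out): Player III can switch to In (4 → 5). Not NE.
(B, Right, In): Player III can switch to Out (5 → 8). Not NE.
(B, Right, Out): Player II can switch to Left (1 → 5). Not NE.

none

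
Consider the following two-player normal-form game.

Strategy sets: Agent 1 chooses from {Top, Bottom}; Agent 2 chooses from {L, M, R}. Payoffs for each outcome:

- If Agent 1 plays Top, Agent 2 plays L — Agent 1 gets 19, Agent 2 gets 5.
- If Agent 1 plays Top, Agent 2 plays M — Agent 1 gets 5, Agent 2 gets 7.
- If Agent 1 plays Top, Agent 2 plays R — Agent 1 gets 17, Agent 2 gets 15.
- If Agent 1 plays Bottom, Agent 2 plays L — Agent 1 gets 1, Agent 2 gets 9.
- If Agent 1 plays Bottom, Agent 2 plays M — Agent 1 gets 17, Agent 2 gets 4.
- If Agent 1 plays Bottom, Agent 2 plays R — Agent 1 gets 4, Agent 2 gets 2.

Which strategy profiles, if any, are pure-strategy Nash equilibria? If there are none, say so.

Pure NE: (Top, R)

For each player, find the best response to each opponent profile; mutual best responses are the pure NE.
Agent 1 against L: payoffs 19, 1 → best response Top.
Agent 1 against M: payoffs 5, 17 → best response Bottom.
Agent 1 against R: payoffs 17, 4 → best response Top.
Agent 2 against Top: payoffs 5, 7, 15 → best response R.
Agent 2 against Bottom: payoffs 9, 4, 2 → best response L.
Mutual best responses: (Top, R).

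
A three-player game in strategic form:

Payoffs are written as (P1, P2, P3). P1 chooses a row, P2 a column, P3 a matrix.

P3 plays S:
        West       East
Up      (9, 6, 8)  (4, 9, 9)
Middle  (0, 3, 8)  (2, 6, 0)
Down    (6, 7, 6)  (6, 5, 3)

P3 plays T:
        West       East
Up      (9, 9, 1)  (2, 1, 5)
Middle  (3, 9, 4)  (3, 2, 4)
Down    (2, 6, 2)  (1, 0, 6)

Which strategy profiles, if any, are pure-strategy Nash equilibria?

P1 against (West, S): payoffs 9, 0, 6 → best response Up.
P1 against (West, T): payoffs 9, 3, 2 → best response Up.
P1 against (East, S): payoffs 4, 2, 6 → best response Down.
P1 against (East, T): payoffs 2, 3, 1 → best response Middle.
P2 against (Up, S): payoffs 6, 9 → best response East.
P2 against (Up, T): payoffs 9, 1 → best response West.
P2 against (Middle, S): payoffs 3, 6 → best response East.
P2 against (Middle, T): payoffs 9, 2 → best response West.
P2 against (Down, S): payoffs 7, 5 → best response West.
P2 against (Down, T): payoffs 6, 0 → best response West.
P3 against (Up, West): payoffs 8, 1 → best response S.
P3 against (Up, East): payoffs 9, 5 → best response S.
P3 against (Middle, West): payoffs 8, 4 → best response S.
P3 against (Middle, East): payoffs 0, 4 → best response T.
P3 against (Down, West): payoffs 6, 2 → best response S.
P3 against (Down, East): payoffs 3, 6 → best response T.
No profile is a mutual best response for all players.

No pure-strategy Nash equilibrium.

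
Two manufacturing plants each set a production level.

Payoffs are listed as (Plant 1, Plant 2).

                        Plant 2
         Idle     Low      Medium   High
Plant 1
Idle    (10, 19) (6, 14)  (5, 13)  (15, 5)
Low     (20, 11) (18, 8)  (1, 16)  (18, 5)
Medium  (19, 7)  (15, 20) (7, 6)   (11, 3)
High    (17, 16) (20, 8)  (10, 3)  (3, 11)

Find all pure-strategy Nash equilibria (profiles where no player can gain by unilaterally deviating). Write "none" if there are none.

Check each profile: it is a Nash equilibrium iff no player can strictly gain by switching unilaterally.
(Idle, Idle): Plant 1 can switch to Low (10 → 20). Not NE.
(Idle, Low): Plant 1 can switch to Low (6 → 18). Not NE.
(Idle, Medium): Plant 1 can switch to Medium (5 → 7). Not NE.
(Idle, High): Plant 1 can switch to Low (15 → 18). Not NE.
(Low, Idle): Plant 2 can switch to Medium (11 → 16). Not NE.
(Low, Low): Plant 1 can switch to High (18 → 20). Not NE.
(Low, Medium): Plant 1 can switch to Idle (1 → 5). Not NE.
(Low, High): Plant 2 can switch to Idle (5 → 11). Not NE.
(The remaining 8 profiles each have a profitable deviation by the same check.)

No pure-strategy Nash equilibrium.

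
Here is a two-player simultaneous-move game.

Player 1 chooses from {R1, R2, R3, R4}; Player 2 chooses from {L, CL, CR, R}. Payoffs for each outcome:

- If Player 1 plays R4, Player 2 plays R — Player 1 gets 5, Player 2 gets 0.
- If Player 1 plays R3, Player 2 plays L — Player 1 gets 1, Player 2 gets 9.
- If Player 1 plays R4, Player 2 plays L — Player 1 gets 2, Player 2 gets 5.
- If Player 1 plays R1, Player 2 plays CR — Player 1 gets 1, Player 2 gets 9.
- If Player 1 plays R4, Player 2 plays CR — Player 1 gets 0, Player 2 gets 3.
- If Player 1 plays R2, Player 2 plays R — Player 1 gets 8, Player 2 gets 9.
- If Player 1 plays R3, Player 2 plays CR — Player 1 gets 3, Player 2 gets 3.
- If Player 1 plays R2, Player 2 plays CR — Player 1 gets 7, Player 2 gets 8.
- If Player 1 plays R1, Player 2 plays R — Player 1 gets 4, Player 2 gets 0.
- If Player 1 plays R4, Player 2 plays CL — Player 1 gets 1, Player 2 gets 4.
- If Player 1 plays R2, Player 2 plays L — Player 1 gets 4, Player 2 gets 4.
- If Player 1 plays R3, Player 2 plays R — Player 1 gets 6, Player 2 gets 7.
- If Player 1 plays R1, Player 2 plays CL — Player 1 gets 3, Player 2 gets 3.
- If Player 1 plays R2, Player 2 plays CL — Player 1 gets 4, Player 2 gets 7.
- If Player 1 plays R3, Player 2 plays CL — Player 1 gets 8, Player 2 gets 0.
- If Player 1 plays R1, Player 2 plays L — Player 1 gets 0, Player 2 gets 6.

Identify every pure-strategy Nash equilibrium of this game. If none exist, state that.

Player 1 against L: payoffs 0, 4, 1, 2 → best response R2.
Player 1 against CL: payoffs 3, 4, 8, 1 → best response R3.
Player 1 against CR: payoffs 1, 7, 3, 0 → best response R2.
Player 1 against R: payoffs 4, 8, 6, 5 → best response R2.
Player 2 against R1: payoffs 6, 3, 9, 0 → best response CR.
Player 2 against R2: payoffs 4, 7, 8, 9 → best response R.
Player 2 against R3: payoffs 9, 0, 3, 7 → best response L.
Player 2 against R4: payoffs 5, 4, 3, 0 → best response L.
Mutual best responses: (R2, R).

Pure NE: (R2, R)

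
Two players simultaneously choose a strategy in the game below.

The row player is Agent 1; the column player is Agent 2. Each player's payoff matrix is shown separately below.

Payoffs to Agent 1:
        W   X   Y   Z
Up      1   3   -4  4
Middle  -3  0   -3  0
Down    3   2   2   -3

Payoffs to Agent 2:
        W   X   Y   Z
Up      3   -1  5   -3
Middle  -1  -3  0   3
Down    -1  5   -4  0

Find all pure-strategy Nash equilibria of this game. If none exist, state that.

(Up, W): Agent 1 can switch to Down (1 → 3). Not NE.
(Up, X): Agent 2 can switch to W (-1 → 3). Not NE.
(Up, Y): Agent 1 can switch to Middle (-4 → -3). Not NE.
(Up, Z): Agent 2 can switch to W (-3 → 3). Not NE.
(Middle, W): Agent 1 can switch to Up (-3 → 1). Not NE.
(Middle, X): Agent 1 can switch to Up (0 → 3). Not NE.
(Middle, Y): Agent 1 can switch to Down (-3 → 2). Not NE.
(Middle, Z): Agent 1 can switch to Up (0 → 4). Not NE.
(Down, W): Agent 2 can switch to X (-1 → 5). Not NE.
(Down, X): Agent 1 can switch to Up (2 → 3). Not NE.
(Down, Y): Agent 2 can switch to W (-4 → -1). Not NE.
(Down, Z): Agent 1 can switch to Up (-3 → 4). Not NE.

There is no pure-strategy Nash equilibrium.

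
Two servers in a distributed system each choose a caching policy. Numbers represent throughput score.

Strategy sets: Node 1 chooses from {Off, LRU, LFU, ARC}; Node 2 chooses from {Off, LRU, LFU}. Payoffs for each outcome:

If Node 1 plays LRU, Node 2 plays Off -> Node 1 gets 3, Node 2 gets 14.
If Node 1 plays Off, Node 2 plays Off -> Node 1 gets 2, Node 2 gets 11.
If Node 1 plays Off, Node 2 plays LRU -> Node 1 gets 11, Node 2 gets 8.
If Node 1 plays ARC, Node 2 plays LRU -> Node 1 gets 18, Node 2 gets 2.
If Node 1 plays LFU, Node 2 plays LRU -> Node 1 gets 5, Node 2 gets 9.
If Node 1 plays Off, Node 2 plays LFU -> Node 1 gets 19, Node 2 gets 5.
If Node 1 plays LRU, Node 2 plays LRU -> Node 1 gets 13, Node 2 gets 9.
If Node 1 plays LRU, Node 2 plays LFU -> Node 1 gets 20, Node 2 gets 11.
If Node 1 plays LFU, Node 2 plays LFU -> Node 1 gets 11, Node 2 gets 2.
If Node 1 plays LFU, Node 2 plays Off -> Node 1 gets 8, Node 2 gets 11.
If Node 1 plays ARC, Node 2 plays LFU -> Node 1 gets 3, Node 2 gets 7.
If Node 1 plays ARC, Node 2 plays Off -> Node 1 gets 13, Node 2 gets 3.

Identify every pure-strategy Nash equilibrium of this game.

none

Mark each player's best response to every combination of opponents' strategies; a profile where every player is best-responding is a pure Nash equilibrium.
Node 1 against Off: payoffs 2, 3, 8, 13 → best response ARC.
Node 1 against LRU: payoffs 11, 13, 5, 18 → best response ARC.
Node 1 against LFU: payoffs 19, 20, 11, 3 → best response LRU.
Node 2 against Off: payoffs 11, 8, 5 → best response Off.
Node 2 against LRU: payoffs 14, 9, 11 → best response Off.
Node 2 against LFU: payoffs 11, 9, 2 → best response Off.
Node 2 against ARC: payoffs 3, 2, 7 → best response LFU.
No profile is a mutual best response for all players.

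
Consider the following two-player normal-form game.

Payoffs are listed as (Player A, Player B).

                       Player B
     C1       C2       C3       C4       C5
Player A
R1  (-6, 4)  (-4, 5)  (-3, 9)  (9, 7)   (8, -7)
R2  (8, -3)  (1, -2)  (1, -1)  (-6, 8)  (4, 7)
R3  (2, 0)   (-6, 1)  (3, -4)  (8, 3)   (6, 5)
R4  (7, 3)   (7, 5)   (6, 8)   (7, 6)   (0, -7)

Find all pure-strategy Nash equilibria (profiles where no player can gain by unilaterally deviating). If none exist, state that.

The unique pure-strategy Nash equilibrium is (R4, C3).

(R1, C1): Player A can switch to R2 (-6 → 8). Not NE.
(R1, C2): Player A can switch to R2 (-4 → 1). Not NE.
(R1, C3): Player A can switch to R2 (-3 → 1). Not NE.
(R1, C4): Player B can switch to C3 (7 → 9). Not NE.
(R1, C5): Player B can switch to C1 (-7 → 4). Not NE.
(R2, C1): Player B can switch to C2 (-3 → -2). Not NE.
(R2, C2): Player A can switch to R4 (1 → 7). Not NE.
(R2, C3): Player A can switch to R3 (1 → 3). Not NE.
(R2, C4): Player A can switch to R1 (-6 → 9). Not NE.
(R2, C5): Player A can switch to R1 (4 → 8). Not NE.
(R3, C1): Player A can switch to R2 (2 → 8). Not NE.
(R3, C2): Player A can switch to R1 (-6 → -4). Not NE.
(R4, C3): Player A gets 6, best alternative 3; Player B gets 8, best alternative 6. No profitable deviation — NE.
(The remaining 7 profiles each have a profitable deviation by the same check.)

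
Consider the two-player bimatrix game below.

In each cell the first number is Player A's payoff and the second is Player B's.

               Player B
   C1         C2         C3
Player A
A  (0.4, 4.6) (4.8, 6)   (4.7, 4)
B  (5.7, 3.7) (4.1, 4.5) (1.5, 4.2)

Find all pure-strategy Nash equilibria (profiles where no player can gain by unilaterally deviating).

Pure NE: (A, C2)

Player A against C1: payoffs 0.4, 5.7 → best response B.
Player A against C2: payoffs 4.8, 4.1 → best response A.
Player A against C3: payoffs 4.7, 1.5 → best response A.
Player B against A: payoffs 4.6, 6, 4 → best response C2.
Player B against B: payoffs 3.7, 4.5, 4.2 → best response C2.
Mutual best responses: (A, C2).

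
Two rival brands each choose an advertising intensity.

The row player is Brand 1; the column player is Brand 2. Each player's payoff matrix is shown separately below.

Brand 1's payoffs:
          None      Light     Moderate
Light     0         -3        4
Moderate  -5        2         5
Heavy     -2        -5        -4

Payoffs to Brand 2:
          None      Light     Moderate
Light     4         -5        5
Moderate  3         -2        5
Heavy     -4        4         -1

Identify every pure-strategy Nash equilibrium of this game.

For each strategy profile, look for a profitable unilateral deviation.
(Light, None): Brand 2 can switch to Moderate (4 → 5). Not NE.
(Light, Light): Brand 1 can switch to Moderate (-3 → 2). Not NE.
(Light, Moderate): Brand 1 can switch to Moderate (4 → 5). Not NE.
(Moderate, None): Brand 1 can switch to Light (-5 → 0). Not NE.
(Moderate, Light): Brand 2 can switch to None (-2 → 3). Not NE.
(Moderate, Moderate): Brand 1 gets 5, best alternative 4; Brand 2 gets 5, best alternative 3. No profitable deviation — NE.
(Heavy, None): Brand 1 can switch to Light (-2 → 0). Not NE.
(Heavy, Light): Brand 1 can switch to Light (-5 → -3). Not NE.
(Heavy, Moderate): Brand 1 can switch to Light (-4 → 4). Not NE.

(Moderate, Moderate)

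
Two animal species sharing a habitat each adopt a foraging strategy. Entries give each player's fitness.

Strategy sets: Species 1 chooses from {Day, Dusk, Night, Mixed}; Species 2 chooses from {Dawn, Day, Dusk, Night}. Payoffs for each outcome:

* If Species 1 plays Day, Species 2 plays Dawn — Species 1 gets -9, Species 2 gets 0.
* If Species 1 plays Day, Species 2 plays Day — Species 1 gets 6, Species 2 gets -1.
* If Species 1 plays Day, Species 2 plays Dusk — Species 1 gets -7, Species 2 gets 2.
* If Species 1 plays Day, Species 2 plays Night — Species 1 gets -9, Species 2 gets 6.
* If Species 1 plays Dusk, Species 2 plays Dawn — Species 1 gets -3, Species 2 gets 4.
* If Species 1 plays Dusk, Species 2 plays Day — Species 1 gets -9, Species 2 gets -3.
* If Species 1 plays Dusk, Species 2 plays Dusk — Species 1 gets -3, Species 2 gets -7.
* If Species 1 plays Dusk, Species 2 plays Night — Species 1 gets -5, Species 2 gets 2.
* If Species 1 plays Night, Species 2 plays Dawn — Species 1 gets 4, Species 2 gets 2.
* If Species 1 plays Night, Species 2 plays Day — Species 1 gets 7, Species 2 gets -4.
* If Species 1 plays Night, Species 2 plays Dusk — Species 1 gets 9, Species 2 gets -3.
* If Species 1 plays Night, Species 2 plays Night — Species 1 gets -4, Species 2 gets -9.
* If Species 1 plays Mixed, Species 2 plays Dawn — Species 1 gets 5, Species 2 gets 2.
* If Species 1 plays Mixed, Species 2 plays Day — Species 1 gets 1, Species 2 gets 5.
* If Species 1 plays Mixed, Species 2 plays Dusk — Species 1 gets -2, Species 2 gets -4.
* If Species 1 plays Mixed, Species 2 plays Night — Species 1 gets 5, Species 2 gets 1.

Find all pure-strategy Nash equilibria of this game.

(Day, Dawn): Species 1 can switch to Dusk (-9 → -3). Not NE.
(Day, Day): Species 1 can switch to Night (6 → 7). Not NE.
(Day, Dusk): Species 1 can switch to Dusk (-7 → -3). Not NE.
(Day, Night): Species 1 can switch to Dusk (-9 → -5). Not NE.
(Dusk, Dawn): Species 1 can switch to Night (-3 → 4). Not NE.
(Dusk, Day): Species 1 can switch to Day (-9 → 6). Not NE.
(Dusk, Dusk): Species 1 can switch to Night (-3 → 9). Not NE.
(Dusk, Night): Species 1 can switch to Night (-5 → -4). Not NE.
(The remaining 8 profiles each have a profitable deviation by the same check.)

none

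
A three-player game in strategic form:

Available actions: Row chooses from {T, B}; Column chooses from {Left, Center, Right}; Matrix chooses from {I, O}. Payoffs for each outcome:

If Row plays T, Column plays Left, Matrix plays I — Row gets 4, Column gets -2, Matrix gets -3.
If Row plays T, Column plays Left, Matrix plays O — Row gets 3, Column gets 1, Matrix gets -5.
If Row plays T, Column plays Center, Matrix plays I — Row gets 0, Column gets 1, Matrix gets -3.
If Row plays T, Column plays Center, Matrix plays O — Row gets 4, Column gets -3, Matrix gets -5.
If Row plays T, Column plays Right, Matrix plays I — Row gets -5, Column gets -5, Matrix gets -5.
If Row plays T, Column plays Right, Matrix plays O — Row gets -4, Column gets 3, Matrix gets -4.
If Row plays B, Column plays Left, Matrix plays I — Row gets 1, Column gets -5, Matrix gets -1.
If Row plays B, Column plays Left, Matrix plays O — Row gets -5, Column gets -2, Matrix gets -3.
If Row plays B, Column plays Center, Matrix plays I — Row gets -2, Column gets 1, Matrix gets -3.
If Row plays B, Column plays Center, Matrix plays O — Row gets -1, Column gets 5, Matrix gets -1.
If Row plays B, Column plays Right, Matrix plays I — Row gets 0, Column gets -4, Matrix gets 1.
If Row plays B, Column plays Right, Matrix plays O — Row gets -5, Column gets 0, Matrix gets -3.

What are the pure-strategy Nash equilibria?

Row against (Left, I): payoffs 4, 1 → best response T.
Row against (Left, O): payoffs 3, -5 → best response T.
Row against (Center, I): payoffs 0, -2 → best response T.
Row against (Center, O): payoffs 4, -1 → best response T.
Row against (Right, I): payoffs -5, 0 → best response B.
Row against (Right, O): payoffs -4, -5 → best response T.
Column against (T, I): payoffs -2, 1, -5 → best response Center.
Column against (T, O): payoffs 1, -3, 3 → best response Right.
Column against (B, I): payoffs -5, 1, -4 → best response Center.
Column against (B, O): payoffs -2, 5, 0 → best response Center.
Matrix against (T, Left): payoffs -3, -5 → best response I.
Matrix against (T, Center): payoffs -3, -5 → best response I.
Matrix against (T, Right): payoffs -5, -4 → best response O.
Matrix against (B, Left): payoffs -1, -3 → best response I.
Matrix against (B, Center): payoffs -3, -1 → best response O.
Matrix against (B, Right): payoffs 1, -3 → best response I.
Mutual best responses: (T, Center, I); (T, Right, O).

Pure-strategy Nash equilibria: (T, Center, I), (T, Right, O)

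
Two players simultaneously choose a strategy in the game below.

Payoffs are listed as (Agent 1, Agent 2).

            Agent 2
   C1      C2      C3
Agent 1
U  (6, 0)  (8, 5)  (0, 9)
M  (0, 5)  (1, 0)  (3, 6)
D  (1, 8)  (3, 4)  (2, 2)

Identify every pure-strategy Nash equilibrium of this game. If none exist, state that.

(U, C1): Agent 2 can switch to C2 (0 → 5). Not NE.
(U, C2): Agent 2 can switch to C3 (5 → 9). Not NE.
(U, C3): Agent 1 can switch to M (0 → 3). Not NE.
(M, C1): Agent 1 can switch to U (0 → 6). Not NE.
(M, C2): Agent 1 can switch to U (1 → 8). Not NE.
(M, C3): Agent 1 gets 3, best alternative 2; Agent 2 gets 6, best alternative 5. No profitable deviation — NE.
(D, C1): Agent 1 can switch to U (1 → 6). Not NE.
(The remaining 2 profiles each have a profitable deviation by the same check.)

(M, C3)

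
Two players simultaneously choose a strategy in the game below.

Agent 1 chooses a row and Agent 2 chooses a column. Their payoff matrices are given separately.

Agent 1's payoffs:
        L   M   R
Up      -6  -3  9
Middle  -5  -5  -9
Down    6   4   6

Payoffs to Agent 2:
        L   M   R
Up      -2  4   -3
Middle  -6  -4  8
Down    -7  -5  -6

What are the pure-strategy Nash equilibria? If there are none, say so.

Pure NE: (Down, M)

For each strategy profile, look for a profitable unilateral deviation.
(Up, L): Agent 1 can switch to Middle (-6 → -5). Not NE.
(Up, M): Agent 1 can switch to Down (-3 → 4). Not NE.
(Up, R): Agent 2 can switch to L (-3 → -2). Not NE.
(Middle, L): Agent 1 can switch to Down (-5 → 6). Not NE.
(Middle, M): Agent 1 can switch to Up (-5 → -3). Not NE.
(Middle, R): Agent 1 can switch to Up (-9 → 9). Not NE.
(Down, L): Agent 2 can switch to M (-7 → -5). Not NE.
(Down, M): Agent 1 gets 4, best alternative -3; Agent 2 gets -5, best alternative -6. No profitable deviation — NE.
(Down, R): Agent 1 can switch to Up (6 → 9). Not NE.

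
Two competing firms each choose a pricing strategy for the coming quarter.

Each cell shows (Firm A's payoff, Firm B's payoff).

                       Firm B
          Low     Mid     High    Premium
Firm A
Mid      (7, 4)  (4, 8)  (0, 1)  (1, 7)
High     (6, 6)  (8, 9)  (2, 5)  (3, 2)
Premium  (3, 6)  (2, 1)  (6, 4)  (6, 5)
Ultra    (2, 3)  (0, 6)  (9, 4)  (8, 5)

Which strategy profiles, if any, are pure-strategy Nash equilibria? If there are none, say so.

Pure NE: (High, Mid)

Firm A against Low: payoffs 7, 6, 3, 2 → best response Mid.
Firm A against Mid: payoffs 4, 8, 2, 0 → best response High.
Firm A against High: payoffs 0, 2, 6, 9 → best response Ultra.
Firm A against Premium: payoffs 1, 3, 6, 8 → best response Ultra.
Firm B against Mid: payoffs 4, 8, 1, 7 → best response Mid.
Firm B against High: payoffs 6, 9, 5, 2 → best response Mid.
Firm B against Premium: payoffs 6, 1, 4, 5 → best response Low.
Firm B against Ultra: payoffs 3, 6, 4, 5 → best response Mid.
Mutual best responses: (High, Mid).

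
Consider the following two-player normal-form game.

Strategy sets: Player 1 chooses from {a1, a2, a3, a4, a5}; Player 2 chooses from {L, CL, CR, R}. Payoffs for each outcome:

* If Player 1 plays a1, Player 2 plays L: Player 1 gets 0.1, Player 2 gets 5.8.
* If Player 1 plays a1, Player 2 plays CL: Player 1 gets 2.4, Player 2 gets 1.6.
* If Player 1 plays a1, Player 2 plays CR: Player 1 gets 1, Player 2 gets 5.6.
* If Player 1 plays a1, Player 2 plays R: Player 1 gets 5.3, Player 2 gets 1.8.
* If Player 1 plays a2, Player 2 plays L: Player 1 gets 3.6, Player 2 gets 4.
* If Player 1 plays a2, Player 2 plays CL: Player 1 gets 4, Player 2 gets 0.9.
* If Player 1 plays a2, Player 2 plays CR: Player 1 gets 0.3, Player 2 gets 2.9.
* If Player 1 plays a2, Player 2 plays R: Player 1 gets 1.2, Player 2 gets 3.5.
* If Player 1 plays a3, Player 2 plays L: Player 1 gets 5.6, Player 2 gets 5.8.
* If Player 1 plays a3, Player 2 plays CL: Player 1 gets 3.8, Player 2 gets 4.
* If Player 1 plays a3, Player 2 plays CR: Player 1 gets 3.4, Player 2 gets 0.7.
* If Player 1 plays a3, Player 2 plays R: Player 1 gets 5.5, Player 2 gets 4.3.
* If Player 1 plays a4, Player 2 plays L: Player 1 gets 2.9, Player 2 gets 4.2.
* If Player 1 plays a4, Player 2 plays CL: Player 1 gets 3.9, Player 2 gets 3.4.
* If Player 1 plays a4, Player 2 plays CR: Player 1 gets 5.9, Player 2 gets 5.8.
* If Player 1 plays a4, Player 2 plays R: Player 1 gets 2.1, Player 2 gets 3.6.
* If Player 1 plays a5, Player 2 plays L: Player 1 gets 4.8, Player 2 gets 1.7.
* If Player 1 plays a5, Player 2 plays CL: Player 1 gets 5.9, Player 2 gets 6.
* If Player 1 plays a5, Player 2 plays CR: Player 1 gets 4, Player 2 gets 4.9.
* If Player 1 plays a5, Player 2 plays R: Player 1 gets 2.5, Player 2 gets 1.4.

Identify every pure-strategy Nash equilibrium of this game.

Check each profile: it is a Nash equilibrium iff no player can strictly gain by switching unilaterally.
(a1, L): Player 1 can switch to a2 (0.1 → 3.6). Not NE.
(a1, CL): Player 1 can switch to a2 (2.4 → 4). Not NE.
(a1, CR): Player 1 can switch to a3 (1 → 3.4). Not NE.
(a1, R): Player 1 can switch to a3 (5.3 → 5.5). Not NE.
(a2, L): Player 1 can switch to a3 (3.6 → 5.6). Not NE.
(a2, CL): Player 1 can switch to a5 (4 → 5.9). Not NE.
(a2, CR): Player 1 can switch to a1 (0.3 → 1). Not NE.
(a2, R): Player 1 can switch to a1 (1.2 → 5.3). Not NE.
(a3, L): Player 1 gets 5.6, best alternative 4.8; Player 2 gets 5.8, best alternative 4.3. No profitable deviation — NE.
(a4, CR): Player 1 gets 5.9, best alternative 4; Player 2 gets 5.8, best alternative 4.2. No profitable deviation — NE.
(a5, CL): Player 1 gets 5.9, best alternative 4; Player 2 gets 6, best alternative 4.9. No profitable deviation — NE.
(The remaining 9 profiles each have a profitable deviation by the same check.)

The pure Nash equilibria are (a3, L), (a4, CR), (a5, CL).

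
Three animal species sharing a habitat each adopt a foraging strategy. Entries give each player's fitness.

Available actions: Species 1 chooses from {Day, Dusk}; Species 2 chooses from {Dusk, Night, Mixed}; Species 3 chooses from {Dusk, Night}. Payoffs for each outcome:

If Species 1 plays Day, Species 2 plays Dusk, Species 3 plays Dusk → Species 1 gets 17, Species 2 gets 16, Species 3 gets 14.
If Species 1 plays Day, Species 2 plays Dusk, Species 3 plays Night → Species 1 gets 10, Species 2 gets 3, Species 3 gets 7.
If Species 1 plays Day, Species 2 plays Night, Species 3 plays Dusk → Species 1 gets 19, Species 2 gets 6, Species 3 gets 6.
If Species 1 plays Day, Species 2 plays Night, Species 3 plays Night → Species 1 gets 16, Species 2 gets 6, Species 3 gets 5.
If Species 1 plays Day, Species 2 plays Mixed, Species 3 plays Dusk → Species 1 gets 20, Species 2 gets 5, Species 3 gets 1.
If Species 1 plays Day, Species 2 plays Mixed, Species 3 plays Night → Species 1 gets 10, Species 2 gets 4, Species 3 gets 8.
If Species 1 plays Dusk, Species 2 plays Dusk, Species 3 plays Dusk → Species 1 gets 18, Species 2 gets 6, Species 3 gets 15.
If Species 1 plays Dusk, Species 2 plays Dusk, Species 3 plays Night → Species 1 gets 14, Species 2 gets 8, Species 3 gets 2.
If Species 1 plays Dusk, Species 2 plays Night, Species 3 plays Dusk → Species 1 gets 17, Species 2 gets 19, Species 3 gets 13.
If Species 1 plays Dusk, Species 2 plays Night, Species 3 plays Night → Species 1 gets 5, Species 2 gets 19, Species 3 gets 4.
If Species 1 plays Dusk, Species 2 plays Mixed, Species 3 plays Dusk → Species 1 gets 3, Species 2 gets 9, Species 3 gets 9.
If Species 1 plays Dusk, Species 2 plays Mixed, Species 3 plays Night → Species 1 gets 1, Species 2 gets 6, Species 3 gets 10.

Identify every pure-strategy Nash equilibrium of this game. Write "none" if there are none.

For each strategy profile, look for a profitable unilateral deviation.
(Day, Dusk, Dusk): Species 1 can switch to Dusk (17 → 18). Not NE.
(Day, Dusk, Night): Species 1 can switch to Dusk (10 → 14). Not NE.
(Day, Night, Dusk): Species 2 can switch to Dusk (6 → 16). Not NE.
(Day, Night, Night): Species 3 can switch to Dusk (5 → 6). Not NE.
(Day, Mixed, Dusk): Species 2 can switch to Dusk (5 → 16). Not NE.
(Day, Mixed, Night): Species 2 can switch to Night (4 → 6). Not NE.
(Dusk, Dusk, Dusk): Species 2 can switch to Night (6 → 19). Not NE.
(Dusk, Dusk, Night): Species 2 can switch to Night (8 → 19). Not NE.
(The remaining 4 profiles each have a profitable deviation by the same check.)

No pure-strategy Nash equilibrium.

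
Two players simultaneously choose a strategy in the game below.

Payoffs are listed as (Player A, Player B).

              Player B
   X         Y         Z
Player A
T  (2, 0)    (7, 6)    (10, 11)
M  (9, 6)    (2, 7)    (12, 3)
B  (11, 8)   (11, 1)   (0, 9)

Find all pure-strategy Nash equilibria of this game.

For each strategy profile, look for a profitable unilateral deviation.
(T, X): Player A can switch to M (2 → 9). Not NE.
(T, Y): Player A can switch to B (7 → 11). Not NE.
(T, Z): Player A can switch to M (10 → 12). Not NE.
(M, X): Player A can switch to B (9 → 11). Not NE.
(M, Y): Player A can switch to T (2 → 7). Not NE.
(M, Z): Player B can switch to X (3 → 6). Not NE.
(B, X): Player B can switch to Z (8 → 9). Not NE.
(B, Y): Player B can switch to X (1 → 8). Not NE.
(B, Z): Player A can switch to T (0 → 10). Not NE.

There is no pure-strategy Nash equilibrium.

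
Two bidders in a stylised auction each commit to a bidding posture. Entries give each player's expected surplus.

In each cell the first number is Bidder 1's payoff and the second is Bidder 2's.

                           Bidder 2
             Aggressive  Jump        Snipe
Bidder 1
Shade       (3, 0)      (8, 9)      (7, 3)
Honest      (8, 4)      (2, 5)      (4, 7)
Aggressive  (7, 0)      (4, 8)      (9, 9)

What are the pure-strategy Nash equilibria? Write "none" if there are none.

(Shade, Aggressive): Bidder 1 can switch to Honest (3 → 8). Not NE.
(Shade, Jump): Bidder 1 gets 8, best alternative 4; Bidder 2 gets 9, best alternative 3. No profitable deviation — NE.
(Shade, Snipe): Bidder 1 can switch to Aggressive (7 → 9). Not NE.
(Honest, Aggressive): Bidder 2 can switch to Jump (4 → 5). Not NE.
(Honest, Jump): Bidder 1 can switch to Shade (2 → 8). Not NE.
(Honest, Snipe): Bidder 1 can switch to Shade (4 → 7). Not NE.
(Aggressive, Aggressive): Bidder 1 can switch to Honest (7 → 8). Not NE.
(Aggressive, Jump): Bidder 1 can switch to Shade (4 → 8). Not NE.
(Aggressive, Snipe): Bidder 1 gets 9, best alternative 7; Bidder 2 gets 9, best alternative 8. No profitable deviation — NE.

Pure-strategy Nash equilibria: (Shade, Jump); (Aggressive, Snipe)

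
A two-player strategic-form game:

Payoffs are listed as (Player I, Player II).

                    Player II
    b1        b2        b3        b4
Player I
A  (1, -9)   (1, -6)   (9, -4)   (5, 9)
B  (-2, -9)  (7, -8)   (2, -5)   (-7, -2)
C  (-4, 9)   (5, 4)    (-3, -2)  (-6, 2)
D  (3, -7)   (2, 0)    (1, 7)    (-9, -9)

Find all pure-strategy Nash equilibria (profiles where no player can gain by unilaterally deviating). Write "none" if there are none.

The unique pure-strategy Nash equilibrium is (A, b4).

(A, b1): Player I can switch to D (1 → 3). Not NE.
(A, b2): Player I can switch to B (1 → 7). Not NE.
(A, b3): Player II can switch to b4 (-4 → 9). Not NE.
(A, b4): Player I gets 5, best alternative -6; Player II gets 9, best alternative -4. No profitable deviation — NE.
(B, b1): Player I can switch to A (-2 → 1). Not NE.
(B, b2): Player II can switch to b3 (-8 → -5). Not NE.
(B, b3): Player I can switch to A (2 → 9). Not NE.
(B, b4): Player I can switch to A (-7 → 5). Not NE.
(C, b1): Player I can switch to A (-4 → 1). Not NE.
(C, b2): Player I can switch to B (5 → 7). Not NE.
(C, b3): Player I can switch to A (-3 → 9). Not NE.
(C, b4): Player I can switch to A (-6 → 5). Not NE.
(D, b1): Player II can switch to b2 (-7 → 0). Not NE.
(The remaining 3 profiles each have a profitable deviation by the same check.)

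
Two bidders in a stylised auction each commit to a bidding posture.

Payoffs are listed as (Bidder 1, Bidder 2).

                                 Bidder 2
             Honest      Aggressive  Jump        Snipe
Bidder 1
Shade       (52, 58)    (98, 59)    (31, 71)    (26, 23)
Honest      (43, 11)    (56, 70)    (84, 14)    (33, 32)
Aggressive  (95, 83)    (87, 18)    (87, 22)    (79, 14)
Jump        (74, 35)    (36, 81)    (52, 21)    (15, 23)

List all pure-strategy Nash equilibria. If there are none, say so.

Check each profile: it is a Nash equilibrium iff no player can strictly gain by switching unilaterally.
(Shade, Honest): Bidder 1 can switch to Aggressive (52 → 95). Not NE.
(Shade, Aggressive): Bidder 2 can switch to Jump (59 → 71). Not NE.
(Shade, Jump): Bidder 1 can switch to Honest (31 → 84). Not NE.
(Shade, Snipe): Bidder 1 can switch to Honest (26 → 33). Not NE.
(Honest, Honest): Bidder 1 can switch to Shade (43 → 52). Not NE.
(Honest, Aggressive): Bidder 1 can switch to Shade (56 → 98). Not NE.
(Aggressive, Honest): Bidder 1 gets 95, best alternative 74; Bidder 2 gets 83, best alternative 22. No profitable deviation — NE.
(The remaining 9 profiles each have a profitable deviation by the same check.)

Pure NE: (Aggressive, Honest)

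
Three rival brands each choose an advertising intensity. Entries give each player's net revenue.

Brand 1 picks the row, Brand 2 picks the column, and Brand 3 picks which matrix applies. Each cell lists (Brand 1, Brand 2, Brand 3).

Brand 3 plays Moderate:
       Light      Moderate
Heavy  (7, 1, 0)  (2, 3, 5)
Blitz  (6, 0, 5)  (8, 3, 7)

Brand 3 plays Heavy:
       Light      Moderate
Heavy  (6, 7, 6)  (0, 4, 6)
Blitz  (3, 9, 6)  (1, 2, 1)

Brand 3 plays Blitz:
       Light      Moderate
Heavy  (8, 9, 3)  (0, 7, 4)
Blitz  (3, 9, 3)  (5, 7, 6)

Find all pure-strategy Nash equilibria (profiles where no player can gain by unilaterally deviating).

Check each profile: it is a Nash equilibrium iff no player can strictly gain by switching unilaterally.
(Heavy, Light, Moderate): Brand 2 can switch to Moderate (1 → 3). Not NE.
(Heavy, Light, Heavy): Brand 1 gets 6, best alternative 3; Brand 2 gets 7, best alternative 4; Brand 3 gets 6, best alternative 3. No profitable deviation — NE.
(Heavy, Light, Blitz): Brand 3 can switch to Heavy (3 → 6). Not NE.
(Heavy, Moderate, Moderate): Brand 1 can switch to Blitz (2 → 8). Not NE.
(Heavy, Moderate, Heavy): Brand 1 can switch to Blitz (0 → 1). Not NE.
(Heavy, Moderate, Blitz): Brand 1 can switch to Blitz (0 → 5). Not NE.
(Blitz, Light, Moderate): Brand 1 can switch to Heavy (6 → 7). Not NE.
(Blitz, Light, Heavy): Brand 1 can switch to Heavy (3 → 6). Not NE.
(Blitz, Light, Blitz): Brand 1 can switch to Heavy (3 → 8). Not NE.
(Blitz, Moderate, Moderate): Brand 1 gets 8, best alternative 2; Brand 2 gets 3, best alternative 0; Brand 3 gets 7, best alternative 6. No profitable deviation — NE.
(Blitz, Moderate, Heavy): Brand 2 can switch to Light (2 → 9). Not NE.
(Blitz, Moderate, Blitz): Brand 2 can switch to Light (7 → 9). Not NE.

The pure Nash equilibria are (Heavy, Light, Heavy); (Blitz, Moderate, Moderate).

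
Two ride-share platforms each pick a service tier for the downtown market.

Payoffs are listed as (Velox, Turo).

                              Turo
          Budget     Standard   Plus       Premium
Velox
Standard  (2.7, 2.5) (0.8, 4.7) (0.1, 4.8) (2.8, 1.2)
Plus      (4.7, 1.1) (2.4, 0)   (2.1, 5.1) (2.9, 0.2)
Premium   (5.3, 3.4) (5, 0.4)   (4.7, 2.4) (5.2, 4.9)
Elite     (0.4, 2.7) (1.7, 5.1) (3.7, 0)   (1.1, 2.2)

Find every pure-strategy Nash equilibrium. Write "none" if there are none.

For each player, find the best response to each opponent profile; mutual best responses are the pure NE.
Velox against Budget: payoffs 2.7, 4.7, 5.3, 0.4 → best response Premium.
Velox against Standard: payoffs 0.8, 2.4, 5, 1.7 → best response Premium.
Velox against Plus: payoffs 0.1, 2.1, 4.7, 3.7 → best response Premium.
Velox against Premium: payoffs 2.8, 2.9, 5.2, 1.1 → best response Premium.
Turo against Standard: payoffs 2.5, 4.7, 4.8, 1.2 → best response Plus.
Turo against Plus: payoffs 1.1, 0, 5.1, 0.2 → best response Plus.
Turo against Premium: payoffs 3.4, 0.4, 2.4, 4.9 → best response Premium.
Turo against Elite: payoffs 2.7, 5.1, 0, 2.2 → best response Standard.
Mutual best responses: (Premium, Premium).

Pure NE: (Premium, Premium)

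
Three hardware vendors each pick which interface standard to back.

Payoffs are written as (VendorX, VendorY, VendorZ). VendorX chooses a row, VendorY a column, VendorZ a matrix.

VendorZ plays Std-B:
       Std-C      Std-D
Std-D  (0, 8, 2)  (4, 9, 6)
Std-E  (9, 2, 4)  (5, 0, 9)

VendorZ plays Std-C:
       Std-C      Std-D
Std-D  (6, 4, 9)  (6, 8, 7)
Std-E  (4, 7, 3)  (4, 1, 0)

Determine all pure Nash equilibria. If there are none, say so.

For each player, find the best response to each opponent profile; mutual best responses are the pure NE.
VendorX against (Std-C, Std-B): payoffs 0, 9 → best response Std-E.
VendorX against (Std-C, Std-C): payoffs 6, 4 → best response Std-D.
VendorX against (Std-D, Std-B): payoffs 4, 5 → best response Std-E.
VendorX against (Std-D, Std-C): payoffs 6, 4 → best response Std-D.
VendorY against (Std-D, Std-B): payoffs 8, 9 → best response Std-D.
VendorY against (Std-D, Std-C): payoffs 4, 8 → best response Std-D.
VendorY against (Std-E, Std-B): payoffs 2, 0 → best response Std-C.
VendorY against (Std-E, Std-C): payoffs 7, 1 → best response Std-C.
VendorZ against (Std-D, Std-C): payoffs 2, 9 → best response Std-C.
VendorZ against (Std-D, Std-D): payoffs 6, 7 → best response Std-C.
VendorZ against (Std-E, Std-C): payoffs 4, 3 → best response Std-B.
VendorZ against (Std-E, Std-D): payoffs 9, 0 → best response Std-B.
Mutual best responses: (Std-D, Std-D, Std-C); (Std-E, Std-C, Std-B).

Pure-strategy Nash equilibria: (Std-D, Std-D, Std-C), (Std-E, Std-C, Std-B)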